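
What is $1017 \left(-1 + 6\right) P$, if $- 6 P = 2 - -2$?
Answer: $-3390$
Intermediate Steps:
$P = - \frac{2}{3}$ ($P = - \frac{2 - -2}{6} = - \frac{2 + 2}{6} = \left(- \frac{1}{6}\right) 4 = - \frac{2}{3} \approx -0.66667$)
$1017 \left(-1 + 6\right) P = 1017 \left(-1 + 6\right) \left(- \frac{2}{3}\right) = 1017 \cdot 5 \left(- \frac{2}{3}\right) = 1017 \left(- \frac{10}{3}\right) = -3390$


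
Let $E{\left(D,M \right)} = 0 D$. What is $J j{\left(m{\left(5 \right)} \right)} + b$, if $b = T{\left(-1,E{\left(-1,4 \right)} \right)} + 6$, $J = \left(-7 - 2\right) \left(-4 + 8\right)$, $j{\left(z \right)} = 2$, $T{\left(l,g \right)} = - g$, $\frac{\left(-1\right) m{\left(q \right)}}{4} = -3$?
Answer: $-66$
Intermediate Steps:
$m{\left(q \right)} = 12$ ($m{\left(q \right)} = \left(-4\right) \left(-3\right) = 12$)
$E{\left(D,M \right)} = 0$
$J = -36$ ($J = \left(-9\right) 4 = -36$)
$b = 6$ ($b = \left(-1\right) 0 + 6 = 0 + 6 = 6$)
$J j{\left(m{\left(5 \right)} \right)} + b = \left(-36\right) 2 + 6 = -72 + 6 = -66$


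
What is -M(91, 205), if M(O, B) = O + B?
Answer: -296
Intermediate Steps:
M(O, B) = B + O
-M(91, 205) = -(205 + 91) = -1*296 = -296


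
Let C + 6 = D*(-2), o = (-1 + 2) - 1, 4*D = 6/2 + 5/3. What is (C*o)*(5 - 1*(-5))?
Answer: 0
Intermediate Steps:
D = 7/6 (D = (6/2 + 5/3)/4 = (6*(½) + 5*(⅓))/4 = (3 + 5/3)/4 = (¼)*(14/3) = 7/6 ≈ 1.1667)
o = 0 (o = 1 - 1 = 0)
C = -25/3 (C = -6 + (7/6)*(-2) = -6 - 7/3 = -25/3 ≈ -8.3333)
(C*o)*(5 - 1*(-5)) = (-25/3*0)*(5 - 1*(-5)) = 0*(5 + 5) = 0*10 = 0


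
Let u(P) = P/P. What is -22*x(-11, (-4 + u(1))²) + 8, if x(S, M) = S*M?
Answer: 2186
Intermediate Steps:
u(P) = 1
x(S, M) = M*S
-22*x(-11, (-4 + u(1))²) + 8 = -22*(-4 + 1)²*(-11) + 8 = -22*(-3)²*(-11) + 8 = -198*(-11) + 8 = -22*(-99) + 8 = 2178 + 8 = 2186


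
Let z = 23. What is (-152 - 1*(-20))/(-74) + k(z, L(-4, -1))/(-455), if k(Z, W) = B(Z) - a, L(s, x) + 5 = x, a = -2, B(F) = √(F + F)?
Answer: 29956/16835 - √46/455 ≈ 1.7645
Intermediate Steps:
B(F) = √2*√F (B(F) = √(2*F) = √2*√F)
L(s, x) = -5 + x
k(Z, W) = 2 + √2*√Z (k(Z, W) = √2*√Z - 1*(-2) = √2*√Z + 2 = 2 + √2*√Z)
(-152 - 1*(-20))/(-74) + k(z, L(-4, -1))/(-455) = (-152 - 1*(-20))/(-74) + (2 + √2*√23)/(-455) = (-152 + 20)*(-1/74) + (2 + √46)*(-1/455) = -132*(-1/74) + (-2/455 - √46/455) = 66/37 + (-2/455 - √46/455) = 29956/16835 - √46/455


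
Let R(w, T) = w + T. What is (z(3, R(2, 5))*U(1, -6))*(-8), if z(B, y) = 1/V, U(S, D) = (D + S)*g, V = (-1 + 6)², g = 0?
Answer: 0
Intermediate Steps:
V = 25 (V = 5² = 25)
R(w, T) = T + w
U(S, D) = 0 (U(S, D) = (D + S)*0 = 0)
z(B, y) = 1/25
(z(3, R(2, 5))*U(1, -6))*(-8) = ((1/25)*0)*(-8) = 0*(-8) = 0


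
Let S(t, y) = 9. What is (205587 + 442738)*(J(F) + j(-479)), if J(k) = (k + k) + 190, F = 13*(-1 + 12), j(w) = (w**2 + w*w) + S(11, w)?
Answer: 297819110275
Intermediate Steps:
j(w) = 9 + 2*w**2 (j(w) = (w**2 + w*w) + 9 = (w**2 + w**2) + 9 = 2*w**2 + 9 = 9 + 2*w**2)
F = 143 (F = 13*11 = 143)
J(k) = 190 + 2*k (J(k) = 2*k + 190 = 190 + 2*k)
(205587 + 442738)*(J(F) + j(-479)) = (205587 + 442738)*((190 + 2*143) + (9 + 2*(-479)**2)) = 648325*((190 + 286) + (9 + 2*229441)) = 648325*(476 + (9 + 458882)) = 648325*(476 + 458891) = 648325*459367 = 297819110275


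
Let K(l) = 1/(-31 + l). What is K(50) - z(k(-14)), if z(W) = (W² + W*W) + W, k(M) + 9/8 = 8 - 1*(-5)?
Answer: -178663/608 ≈ -293.85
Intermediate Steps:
k(M) = 95/8 (k(M) = -9/8 + (8 - 1*(-5)) = -9/8 + (8 + 5) = -9/8 + 13 = 95/8)
z(W) = W + 2*W² (z(W) = (W² + W²) + W = 2*W² + W = W + 2*W²)
K(50) - z(k(-14)) = 1/(-31 + 50) - 95*(1 + 2*(95/8))/8 = 1/19 - 95*(1 + 95/4)/8 = 1/19 - 95*99/(8*4) = 1/19 - 1*9405/32 = 1/19 - 9405/32 = -178663/608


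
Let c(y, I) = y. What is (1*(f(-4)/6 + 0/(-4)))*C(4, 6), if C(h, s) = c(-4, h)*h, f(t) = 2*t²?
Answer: -256/3 ≈ -85.333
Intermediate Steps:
C(h, s) = -4*h
(1*(f(-4)/6 + 0/(-4)))*C(4, 6) = (1*((2*(-4)²)/6 + 0/(-4)))*(-4*4) = (1*((2*16)*(⅙) + 0*(-¼)))*(-16) = (1*(32*(⅙) + 0))*(-16) = (1*(16/3 + 0))*(-16) = (1*(16/3))*(-16) = (16/3)*(-16) = -256/3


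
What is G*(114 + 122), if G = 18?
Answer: 4248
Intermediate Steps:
G*(114 + 122) = 18*(114 + 122) = 18*236 = 4248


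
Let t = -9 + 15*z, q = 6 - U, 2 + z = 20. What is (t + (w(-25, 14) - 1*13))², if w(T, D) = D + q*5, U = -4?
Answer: 97344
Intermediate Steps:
z = 18 (z = -2 + 20 = 18)
q = 10 (q = 6 - 1*(-4) = 6 + 4 = 10)
w(T, D) = 50 + D (w(T, D) = D + 10*5 = D + 50 = 50 + D)
t = 261 (t = -9 + 15*18 = -9 + 270 = 261)
(t + (w(-25, 14) - 1*13))² = (261 + ((50 + 14) - 1*13))² = (261 + (64 - 13))² = (261 + 51)² = 312² = 97344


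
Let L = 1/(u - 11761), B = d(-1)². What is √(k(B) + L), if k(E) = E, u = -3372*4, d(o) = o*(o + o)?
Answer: √2550022755/25249 ≈ 2.0000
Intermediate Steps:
d(o) = 2*o² (d(o) = o*(2*o) = 2*o²)
u = -13488
B = 4 (B = (2*(-1)²)² = (2*1)² = 2² = 4)
L = -1/25249 (L = 1/(-13488 - 11761) = 1/(-25249) = -1/25249 ≈ -3.9606e-5)
√(k(B) + L) = √(4 - 1/25249) = √(100995/25249) = √2550022755/25249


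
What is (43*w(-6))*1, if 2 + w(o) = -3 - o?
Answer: 43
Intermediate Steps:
w(o) = -5 - o (w(o) = -2 + (-3 - o) = -5 - o)
(43*w(-6))*1 = (43*(-5 - 1*(-6)))*1 = (43*(-5 + 6))*1 = (43*1)*1 = 43*1 = 43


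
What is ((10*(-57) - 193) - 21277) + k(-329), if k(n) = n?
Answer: -22369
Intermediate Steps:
((10*(-57) - 193) - 21277) + k(-329) = ((10*(-57) - 193) - 21277) - 329 = ((-570 - 193) - 21277) - 329 = (-763 - 21277) - 329 = -22040 - 329 = -22369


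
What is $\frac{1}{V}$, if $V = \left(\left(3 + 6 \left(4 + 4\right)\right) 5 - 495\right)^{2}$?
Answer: $\frac{1}{57600} \approx 1.7361 \cdot 10^{-5}$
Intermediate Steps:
$V = 57600$ ($V = \left(\left(3 + 6 \cdot 8\right) 5 - 495\right)^{2} = \left(\left(3 + 48\right) 5 - 495\right)^{2} = \left(51 \cdot 5 - 495\right)^{2} = \left(255 - 495\right)^{2} = \left(-240\right)^{2} = 57600$)
$\frac{1}{V} = \frac{1}{57600}$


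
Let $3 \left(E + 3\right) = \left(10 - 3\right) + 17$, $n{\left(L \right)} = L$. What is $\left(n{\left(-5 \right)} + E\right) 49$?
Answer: $0$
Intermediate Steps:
$E = 5$ ($E = -3 + \frac{\left(10 - 3\right) + 17}{3} = -3 + \frac{7 + 17}{3} = -3 + \frac{1}{3} \cdot 24 = -3 + 8 = 5$)
$\left(n{\left(-5 \right)} + E\right) 49 = \left(-5 + 5\right) 49 = 0 \cdot 49 = 0$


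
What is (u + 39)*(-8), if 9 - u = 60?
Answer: 96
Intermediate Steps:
u = -51 (u = 9 - 1*60 = 9 - 60 = -51)
(u + 39)*(-8) = (-51 + 39)*(-8) = -12*(-8) = 96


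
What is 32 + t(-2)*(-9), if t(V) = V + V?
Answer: 68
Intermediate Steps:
t(V) = 2*V
32 + t(-2)*(-9) = 32 + (2*(-2))*(-9) = 32 - 4*(-9) = 32 + 36 = 68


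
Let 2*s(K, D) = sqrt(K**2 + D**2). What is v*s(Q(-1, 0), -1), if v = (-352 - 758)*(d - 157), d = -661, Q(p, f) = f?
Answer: 453990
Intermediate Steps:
s(K, D) = sqrt(D**2 + K**2)/2 (s(K, D) = sqrt(K**2 + D**2)/2 = sqrt(D**2 + K**2)/2)
v = 907980 (v = (-352 - 758)*(-661 - 157) = -1110*(-818) = 907980)
v*s(Q(-1, 0), -1) = 907980*(sqrt((-1)**2 + 0**2)/2) = 907980*(sqrt(1 + 0)/2) = 907980*(sqrt(1)/2) = 907980*((1/2)*1) = 907980*(1/2) = 453990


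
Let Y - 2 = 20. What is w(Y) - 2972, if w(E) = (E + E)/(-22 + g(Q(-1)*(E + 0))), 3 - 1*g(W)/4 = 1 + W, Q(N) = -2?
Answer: -240710/81 ≈ -2971.7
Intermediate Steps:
Y = 22 (Y = 2 + 20 = 22)
g(W) = 8 - 4*W (g(W) = 12 - 4*(1 + W) = 12 + (-4 - 4*W) = 8 - 4*W)
w(E) = 2*E/(-14 + 8*E) (w(E) = (E + E)/(-22 + (8 - (-8)*(E + 0))) = (2*E)/(-22 + (8 - (-8)*E)) = (2*E)/(-22 + (8 + 8*E)) = (2*E)/(-14 + 8*E) = 2*E/(-14 + 8*E))
w(Y) - 2972 = 22/(-7 + 4*22) - 2972 = 22/(-7 + 88) - 2972 = 22/81 - 2972 = -240710/81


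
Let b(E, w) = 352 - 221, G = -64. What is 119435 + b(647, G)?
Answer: 119566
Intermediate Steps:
b(E, w) = 131
119435 + b(647, G) = 119435 + 131 = 119566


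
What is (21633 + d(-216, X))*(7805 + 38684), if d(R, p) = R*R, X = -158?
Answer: 3174687321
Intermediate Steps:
d(R, p) = R²
(21633 + d(-216, X))*(7805 + 38684) = (21633 + (-216)²)*(7805 + 38684) = (21633 + 46656)*46489 = 68289*46489 = 3174687321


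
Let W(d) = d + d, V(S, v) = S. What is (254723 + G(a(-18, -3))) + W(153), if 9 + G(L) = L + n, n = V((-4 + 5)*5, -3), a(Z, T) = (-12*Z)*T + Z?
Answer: 254359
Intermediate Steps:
a(Z, T) = Z - 12*T*Z (a(Z, T) = -12*T*Z + Z = Z - 12*T*Z)
W(d) = 2*d
n = 5 (n = (-4 + 5)*5 = 1*5 = 5)
G(L) = -4 + L (G(L) = -9 + (L + 5) = -9 + (5 + L) = -4 + L)
(254723 + G(a(-18, -3))) + W(153) = (254723 + (-4 - 18*(1 - 12*(-3)))) + 2*153 = (254723 + (-4 - 18*(1 + 36))) + 306 = (254723 + (-4 - 18*37)) + 306 = (254723 + (-4 - 666)) + 306 = (254723 - 670) + 306 = 254053 + 306 = 254359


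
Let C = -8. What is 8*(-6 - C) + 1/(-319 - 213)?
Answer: 8511/532 ≈ 15.998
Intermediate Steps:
8*(-6 - C) + 1/(-319 - 213) = 8*(-6 - 1*(-8)) + 1/(-319 - 213) = 8*(-6 + 8) + 1/(-532) = 8*2 - 1/532 = 16 - 1/532 = 8511/532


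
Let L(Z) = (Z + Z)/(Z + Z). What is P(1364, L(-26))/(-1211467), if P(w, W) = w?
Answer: -1364/1211467 ≈ -0.0011259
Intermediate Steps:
L(Z) = 1 (L(Z) = (2*Z)/((2*Z)) = (2*Z)*(1/(2*Z)) = 1)
P(1364, L(-26))/(-1211467) = 1364/(-1211467) = 1364*(-1/1211467) = -1364/1211467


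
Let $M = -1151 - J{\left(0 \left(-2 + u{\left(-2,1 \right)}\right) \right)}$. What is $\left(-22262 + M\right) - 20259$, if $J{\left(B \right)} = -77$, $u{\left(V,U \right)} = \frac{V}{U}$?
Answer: $-43595$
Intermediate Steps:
$M = -1074$ ($M = -1151 - -77 = -1151 + 77 = -1074$)
$\left(-22262 + M\right) - 20259 = \left(-22262 - 1074\right) - 20259 = -23336 - 20259 = -43595$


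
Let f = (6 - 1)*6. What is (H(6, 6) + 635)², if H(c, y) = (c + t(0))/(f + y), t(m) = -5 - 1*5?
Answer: 32649796/81 ≈ 4.0308e+5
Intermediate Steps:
t(m) = -10 (t(m) = -5 - 5 = -10)
f = 30 (f = 5*6 = 30)
H(c, y) = (-10 + c)/(30 + y) (H(c, y) = (c - 10)/(30 + y) = (-10 + c)/(30 + y))
(H(6, 6) + 635)² = ((-10 + 6)/(30 + 6) + 635)² = (-4/36 + 635)² = ((1/36)*(-4) + 635)² = (-⅑ + 635)² = (5714/9)² = 32649796/81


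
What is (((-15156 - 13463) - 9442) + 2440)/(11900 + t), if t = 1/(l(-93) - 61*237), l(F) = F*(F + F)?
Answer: -101199261/33807901 ≈ -2.9934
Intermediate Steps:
l(F) = 2*F**2 (l(F) = F*(2*F) = 2*F**2)
t = 1/2841 (t = 1/(2*(-93)**2 - 61*237) = 1/(2*8649 - 14457) = 1/(17298 - 14457) = 1/2841 ≈ 0.00035199)
(((-15156 - 13463) - 9442) + 2440)/(11900 + t) = (((-15156 - 13463) - 9442) + 2440)/(11900 + 1/2841) = ((-28619 - 9442) + 2440)/(33807901/2841) = (-38061 + 2440)*(2841/33807901) = -35621*2841/33807901 = -101199261/33807901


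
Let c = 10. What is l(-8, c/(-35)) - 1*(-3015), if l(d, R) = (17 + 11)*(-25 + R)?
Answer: 2307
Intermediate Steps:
l(d, R) = -700 + 28*R (l(d, R) = 28*(-25 + R) = -700 + 28*R)
l(-8, c/(-35)) - 1*(-3015) = (-700 + 28*(10/(-35))) - 1*(-3015) = (-700 + 28*(10*(-1/35))) + 3015 = (-700 + 28*(-2/7)) + 3015 = (-700 - 8) + 3015 = -708 + 3015 = 2307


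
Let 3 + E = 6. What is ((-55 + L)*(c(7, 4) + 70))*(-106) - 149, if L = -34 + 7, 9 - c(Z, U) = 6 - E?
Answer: 660443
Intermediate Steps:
E = 3 (E = -3 + 6 = 3)
c(Z, U) = 6 (c(Z, U) = 9 - (6 - 1*3) = 9 - (6 - 3) = 9 - 1*3 = 9 - 3 = 6)
L = -27
((-55 + L)*(c(7, 4) + 70))*(-106) - 149 = ((-55 - 27)*(6 + 70))*(-106) - 149 = -82*76*(-106) - 149 = -6232*(-106) - 149 = 660592 - 149 = 660443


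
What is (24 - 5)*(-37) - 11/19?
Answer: -13368/19 ≈ -703.58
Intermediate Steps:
(24 - 5)*(-37) - 11/19 = 19*(-37) - 11*1/19 = -703 - 11/19 = -13368/19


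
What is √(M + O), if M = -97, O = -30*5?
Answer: I*√247 ≈ 15.716*I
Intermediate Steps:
O = -150
√(M + O) = √(-97 - 150) = √(-247) = I*√247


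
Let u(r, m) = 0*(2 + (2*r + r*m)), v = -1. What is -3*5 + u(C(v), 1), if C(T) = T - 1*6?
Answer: -15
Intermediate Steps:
C(T) = -6 + T (C(T) = T - 6 = -6 + T)
u(r, m) = 0 (u(r, m) = 0*(2 + (2*r + m*r)) = 0*(2 + 2*r + m*r) = 0)
-3*5 + u(C(v), 1) = -3*5 + 0 = -15 + 0 = -15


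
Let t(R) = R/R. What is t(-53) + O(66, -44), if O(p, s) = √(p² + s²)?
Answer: 1 + 22*√13 ≈ 80.322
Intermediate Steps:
t(R) = 1
t(-53) + O(66, -44) = 1 + √(66² + (-44)²) = 1 + √(4356 + 1936) = 1 + √6292 = 1 + 22*√13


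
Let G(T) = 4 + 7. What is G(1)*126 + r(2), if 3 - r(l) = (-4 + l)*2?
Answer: 1393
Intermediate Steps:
r(l) = 11 - 2*l (r(l) = 3 - (-4 + l)*2 = 3 - (-8 + 2*l) = 3 + (8 - 2*l) = 11 - 2*l)
G(T) = 11
G(1)*126 + r(2) = 11*126 + (11 - 2*2) = 1386 + (11 - 4) = 1386 + 7 = 1393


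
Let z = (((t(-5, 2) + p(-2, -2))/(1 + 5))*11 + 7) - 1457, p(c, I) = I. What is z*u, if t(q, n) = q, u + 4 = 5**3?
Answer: -1062017/6 ≈ -1.7700e+5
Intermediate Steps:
u = 121 (u = -4 + 5**3 = -4 + 125 = 121)
z = -8777/6 (z = (((-5 - 2)/(1 + 5))*11 + 7) - 1457 = (-7/6*11 + 7) - 1457 = (-77/6 + 7) - 1457 = -35/6 - 1457 = -8777/6 ≈ -1462.8)
z*u = -8777/6*121 = -1062017/6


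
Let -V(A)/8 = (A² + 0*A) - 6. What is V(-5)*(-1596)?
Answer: 242592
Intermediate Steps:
V(A) = 48 - 8*A² (V(A) = -8*((A² + 0*A) - 6) = -8*((A² + 0) - 6) = -8*(A² - 6) = -8*(-6 + A²) = 48 - 8*A²)
V(-5)*(-1596) = (48 - 8*(-5)²)*(-1596) = (48 - 8*25)*(-1596) = (48 - 200)*(-1596) = -152*(-1596) = 242592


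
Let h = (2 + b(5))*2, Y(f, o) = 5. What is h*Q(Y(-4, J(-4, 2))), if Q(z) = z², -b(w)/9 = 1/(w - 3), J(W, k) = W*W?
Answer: -125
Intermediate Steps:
J(W, k) = W²
b(w) = -9/(-3 + w) (b(w) = -9/(w - 3) = -9/(-3 + w))
h = -5 (h = (2 - 9/(-3 + 5))*2 = (2 - 9/2)*2 = -5/2*2 = -5)
h*Q(Y(-4, J(-4, 2))) = -5*5² = -5*25 = -125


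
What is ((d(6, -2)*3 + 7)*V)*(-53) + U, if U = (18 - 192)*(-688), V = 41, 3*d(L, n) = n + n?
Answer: 113193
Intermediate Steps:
d(L, n) = 2*n/3 (d(L, n) = (n + n)/3 = (2*n)/3 = 2*n/3)
U = 119712 (U = -174*(-688) = 119712)
((d(6, -2)*3 + 7)*V)*(-53) + U = ((((⅔)*(-2))*3 + 7)*41)*(-53) + 119712 = ((-4/3*3 + 7)*41)*(-53) + 119712 = ((-4 + 7)*41)*(-53) + 119712 = (3*41)*(-53) + 119712 = 123*(-53) + 119712 = -6519 + 119712 = 113193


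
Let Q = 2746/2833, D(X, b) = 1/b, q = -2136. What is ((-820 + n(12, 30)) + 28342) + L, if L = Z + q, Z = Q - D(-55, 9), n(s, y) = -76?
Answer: 645350951/25497 ≈ 25311.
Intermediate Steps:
Q = 2746/2833 (Q = 2746*(1/2833) = 2746/2833 ≈ 0.96929)
Z = 21881/25497 (Z = 2746/2833 - 1/9 = 2746/2833 - 1*⅑ = 2746/2833 - ⅑ = 21881/25497 ≈ 0.85818)
L = -54439711/25497 (L = 21881/25497 - 2136 = -54439711/25497 ≈ -2135.1)
((-820 + n(12, 30)) + 28342) + L = ((-820 - 76) + 28342) - 54439711/25497 = (-896 + 28342) - 54439711/25497 = 27446 - 54439711/25497 = 645350951/25497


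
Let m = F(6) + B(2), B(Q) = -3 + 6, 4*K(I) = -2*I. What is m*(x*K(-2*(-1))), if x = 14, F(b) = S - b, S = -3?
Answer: 84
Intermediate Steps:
K(I) = -I/2 (K(I) = (-2*I)/4 = -I/2)
B(Q) = 3
F(b) = -3 - b
m = -6 (m = (-3 - 1*6) + 3 = (-3 - 6) + 3 = -9 + 3 = -6)
m*(x*K(-2*(-1))) = -84*(-(-1)*(-1)) = -84*(-½*2) = -84*(-1) = -6*(-14) = 84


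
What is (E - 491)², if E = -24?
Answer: 265225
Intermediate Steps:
(E - 491)² = (-24 - 491)² = (-515)² = 265225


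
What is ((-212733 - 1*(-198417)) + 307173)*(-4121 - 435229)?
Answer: -128666722950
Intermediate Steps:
((-212733 - 1*(-198417)) + 307173)*(-4121 - 435229) = ((-212733 + 198417) + 307173)*(-439350) = (-14316 + 307173)*(-439350) = 292857*(-439350) = -128666722950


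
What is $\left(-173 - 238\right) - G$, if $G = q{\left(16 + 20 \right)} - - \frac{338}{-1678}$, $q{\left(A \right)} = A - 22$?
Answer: $- \frac{356406}{839} \approx -424.8$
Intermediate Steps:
$q{\left(A \right)} = -22 + A$
$G = \frac{11577}{839}$ ($G = \left(-22 + \left(16 + 20\right)\right) - - \frac{338}{-1678} = \left(-22 + 36\right) - \left(-338\right) \left(- \frac{1}{1678}\right) = 14 - \frac{169}{839} = \frac{11577}{839} \approx 13.799$)
$\left(-173 - 238\right) - G = \left(-173 - 238\right) - \frac{11577}{839} = -411 - \frac{11577}{839} = - \frac{356406}{839}$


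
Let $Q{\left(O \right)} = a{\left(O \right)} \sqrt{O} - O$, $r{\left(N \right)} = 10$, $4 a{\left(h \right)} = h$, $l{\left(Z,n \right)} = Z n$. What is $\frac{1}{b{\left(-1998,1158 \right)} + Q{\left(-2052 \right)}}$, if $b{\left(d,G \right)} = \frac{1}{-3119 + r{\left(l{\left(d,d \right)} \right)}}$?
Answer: $\frac{19834384703}{5260496157127117} + \frac{29751581718 i \sqrt{57}}{5260496157127117} \approx 3.7704 \cdot 10^{-6} + 4.2699 \cdot 10^{-5} i$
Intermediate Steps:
$a{\left(h \right)} = \frac{h}{4}$
$b{\left(d,G \right)} = - \frac{1}{3109}$ ($b{\left(d,G \right)} = \frac{1}{-3119 + 10} = \frac{1}{-3109} = - \frac{1}{3109}$)
$Q{\left(O \right)} = - O + \frac{O^{\frac{3}{2}}}{4}$ ($Q{\left(O \right)} = \frac{O}{4} \sqrt{O} - O = \frac{O^{\frac{3}{2}}}{4} - O = - O + \frac{O^{\frac{3}{2}}}{4}$)
$\frac{1}{b{\left(-1998,1158 \right)} + Q{\left(-2052 \right)}} = \frac{1}{- \frac{1}{3109} + \left(\left(-1\right) \left(-2052\right) + \frac{\left(-2052\right)^{\frac{3}{2}}}{4}\right)} = \frac{1}{- \frac{1}{3109} + \left(2052 + \frac{\left(-12312\right) i \sqrt{57}}{4}\right)} = \frac{1}{- \frac{1}{3109} + \left(2052 - 3078 i \sqrt{57}\right)} = \frac{1}{\frac{6379667}{3109} - 3078 i \sqrt{57}}$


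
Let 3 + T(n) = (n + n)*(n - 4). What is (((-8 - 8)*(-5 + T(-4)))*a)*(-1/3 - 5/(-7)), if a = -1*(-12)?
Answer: -4096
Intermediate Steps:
a = 12
T(n) = -3 + 2*n*(-4 + n) (T(n) = -3 + (n + n)*(n - 4) = -3 + (2*n)*(-4 + n) = -3 + 2*n*(-4 + n))
(((-8 - 8)*(-5 + T(-4)))*a)*(-1/3 - 5/(-7)) = (((-8 - 8)*(-5 + (-3 - 8*(-4) + 2*(-4)**2)))*12)*(-1/3 - 5/(-7)) = (-16*(-5 + (-3 + 32 + 2*16))*12)*(-1*1/3 - 5*(-1/7)) = (-16*(-5 + (-3 + 32 + 32))*12)*(-1/3 + 5/7) = (-16*(-5 + 61)*12)*(8/21) = (-16*56*12)*(8/21) = -896*12*(8/21) = -10752*8/21 = -4096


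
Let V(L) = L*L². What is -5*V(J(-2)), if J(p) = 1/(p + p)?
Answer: 5/64 ≈ 0.078125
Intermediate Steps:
J(p) = 1/(2*p)
V(L) = L³
-5*V(J(-2)) = -5*((½)/(-2))³ = -5*((½)*(-½))³ = -5*(-¼)³ = -5*(-1/64) = 5/64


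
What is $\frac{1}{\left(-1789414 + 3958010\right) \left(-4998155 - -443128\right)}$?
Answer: $- \frac{1}{9878013332092} \approx -1.0123 \cdot 10^{-13}$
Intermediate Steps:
$\frac{1}{\left(-1789414 + 3958010\right) \left(-4998155 - -443128\right)} = \frac{1}{2168596 \left(-4998155 + 443128\right)} = \frac{1}{2168596 \left(-4555027\right)} = \frac{1}{-9878013332092} = - \frac{1}{9878013332092}$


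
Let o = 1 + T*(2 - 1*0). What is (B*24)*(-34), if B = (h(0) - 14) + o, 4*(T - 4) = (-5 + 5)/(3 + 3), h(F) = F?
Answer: 4080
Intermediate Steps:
T = 4 (T = 4 + ((-5 + 5)/(3 + 3))/4 = 4 + (0/6)/4 = 4 + (0*(⅙))/4 = 4 + (¼)*0 = 4 + 0 = 4)
o = 9 (o = 1 + 4*(2 - 1*0) = 1 + 4*(2 + 0) = 1 + 4*2 = 1 + 8 = 9)
B = -5 (B = (0 - 14) + 9 = -14 + 9 = -5)
(B*24)*(-34) = -5*24*(-34) = -120*(-34) = 4080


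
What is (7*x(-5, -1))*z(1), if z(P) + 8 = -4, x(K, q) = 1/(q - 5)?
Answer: 14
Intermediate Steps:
x(K, q) = 1/(-5 + q)
z(P) = -12 (z(P) = -8 - 4 = -12)
(7*x(-5, -1))*z(1) = (7/(-5 - 1))*(-12) = (7/(-6))*(-12) = (7*(-⅙))*(-12) = -7/6*(-12) = 14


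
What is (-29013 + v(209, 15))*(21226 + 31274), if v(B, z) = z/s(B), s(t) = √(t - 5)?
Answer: -1523182500 + 131250*√51/17 ≈ -1.5231e+9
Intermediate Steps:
s(t) = √(-5 + t)
v(B, z) = z/√(-5 + B) (v(B, z) = z/(√(-5 + B)) = z/√(-5 + B))
(-29013 + v(209, 15))*(21226 + 31274) = (-29013 + 15/√(-5 + 209))*(21226 + 31274) = (-29013 + 15/√204)*52500 = (-29013 + 15*(√51/102))*52500 = (-29013 + 5*√51/34)*52500 = -1523182500 + 131250*√51/17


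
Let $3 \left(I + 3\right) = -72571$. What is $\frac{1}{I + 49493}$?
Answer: $\frac{3}{75899} \approx 3.9526 \cdot 10^{-5}$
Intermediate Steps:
$I = - \frac{72580}{3}$ ($I = -3 + \frac{1}{3} \left(-72571\right) = -3 - \frac{72571}{3} = - \frac{72580}{3} \approx -24193.0$)
$\frac{1}{I + 49493} = \frac{1}{- \frac{72580}{3} + 49493} = \frac{1}{\frac{75899}{3}} = \frac{3}{75899}$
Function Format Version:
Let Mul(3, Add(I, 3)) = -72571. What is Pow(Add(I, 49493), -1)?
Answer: Rational(3, 75899) ≈ 3.9526e-5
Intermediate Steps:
I = Rational(-72580, 3) (I = Add(-3, Mul(Rational(1, 3), -72571)) = Add(-3, Rational(-72571, 3)) = Rational(-72580, 3) ≈ -24193.)
Pow(Add(I, 49493), -1) = Pow(Add(Rational(-72580, 3), 49493), -1) = Pow(Rational(75899, 3), -1) = Rational(3, 75899)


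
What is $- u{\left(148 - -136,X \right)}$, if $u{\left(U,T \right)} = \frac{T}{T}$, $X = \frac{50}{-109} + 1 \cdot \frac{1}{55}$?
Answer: $-1$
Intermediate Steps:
$X = - \frac{2641}{5995}$ ($X = 50 \left(- \frac{1}{109}\right) + 1 \cdot \frac{1}{55} = - \frac{50}{109} + \frac{1}{55} = - \frac{2641}{5995} \approx -0.44053$)
$u{\left(U,T \right)} = 1$
$- u{\left(148 - -136,X \right)} = \left(-1\right) 1 = -1$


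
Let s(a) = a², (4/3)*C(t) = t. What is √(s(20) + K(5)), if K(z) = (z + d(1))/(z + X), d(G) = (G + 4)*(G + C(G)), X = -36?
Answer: 3*√170655/62 ≈ 19.989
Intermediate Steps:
C(t) = 3*t/4
d(G) = 7*G*(4 + G)/4 (d(G) = (G + 4)*(G + 3*G/4) = (4 + G)*(7*G/4) = 7*G*(4 + G)/4)
K(z) = (35/4 + z)/(-36 + z) (K(z) = (z + (7/4)*1*(4 + 1))/(z - 36) = (z + (7/4)*1*5)/(-36 + z) = (z + 35/4)/(-36 + z) = (35/4 + z)/(-36 + z))
√(s(20) + K(5)) = √(20² + (35/4 + 5)/(-36 + 5)) = √(400 + (55/4)/(-31)) = √(400 - 1/31*55/4) = √(400 - 55/124) = √(49545/124) = 3*√170655/62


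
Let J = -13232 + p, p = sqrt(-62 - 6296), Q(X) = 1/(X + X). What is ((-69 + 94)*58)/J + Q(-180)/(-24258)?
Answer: (-12662662768*I + 17*sqrt(22))/(8732880*(17*sqrt(22) + 13232*I)) ≈ -0.10958 - 0.00066033*I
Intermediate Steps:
Q(X) = 1/(2*X)
p = 17*I*sqrt(22) (p = sqrt(-6358) = 17*I*sqrt(22) ≈ 79.737*I)
J = -13232 + 17*I*sqrt(22) ≈ -13232.0 + 79.737*I
((-69 + 94)*58)/J + Q(-180)/(-24258) = ((-69 + 94)*58)/(-13232 + 17*I*sqrt(22)) + ((1/2)/(-180))/(-24258) = (25*58)/(-13232 + 17*I*sqrt(22)) + ((1/2)*(-1/180))*(-1/24258) = 1450/(-13232 + 17*I*sqrt(22)) - 1/360*(-1/24258) = 1450/(-13232 + 17*I*sqrt(22)) + 1/8732880 = 1/8732880 + 1450/(-13232 + 17*I*sqrt(22))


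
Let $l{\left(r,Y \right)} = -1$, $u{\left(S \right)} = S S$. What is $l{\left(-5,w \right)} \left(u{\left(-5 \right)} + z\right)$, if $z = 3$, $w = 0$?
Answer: $-28$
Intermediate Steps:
$u{\left(S \right)} = S^{2}$
$l{\left(-5,w \right)} \left(u{\left(-5 \right)} + z\right) = - (\left(-5\right)^{2} + 3) = - (25 + 3) = \left(-1\right) 28 = -28$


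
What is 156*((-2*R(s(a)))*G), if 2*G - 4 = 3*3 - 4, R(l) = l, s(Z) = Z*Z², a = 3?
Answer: -37908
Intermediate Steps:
s(Z) = Z³
G = 9/2 (G = 2 + (3*3 - 4)/2 = 2 + (9 - 4)/2 = 2 + (½)*5 = 2 + 5/2 = 9/2 ≈ 4.5000)
156*((-2*R(s(a)))*G) = 156*(-2*3³*(9/2)) = 156*(-2*27*(9/2)) = 156*(-54*9/2) = 156*(-243) = -37908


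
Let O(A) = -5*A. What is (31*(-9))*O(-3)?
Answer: -4185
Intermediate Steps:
(31*(-9))*O(-3) = (31*(-9))*(-5*(-3)) = -279*15 = -4185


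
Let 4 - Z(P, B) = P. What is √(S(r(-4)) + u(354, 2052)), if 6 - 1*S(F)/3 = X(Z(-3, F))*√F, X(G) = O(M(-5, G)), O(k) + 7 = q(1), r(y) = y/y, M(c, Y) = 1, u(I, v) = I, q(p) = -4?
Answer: 9*√5 ≈ 20.125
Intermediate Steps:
Z(P, B) = 4 - P
r(y) = 1
O(k) = -11 (O(k) = -7 - 4 = -11)
X(G) = -11
S(F) = 18 + 33*√F (S(F) = 18 - (-33)*√F = 18 + 33*√F)
√(S(r(-4)) + u(354, 2052)) = √((18 + 33*√1) + 354) = √((18 + 33*1) + 354) = √((18 + 33) + 354) = √(51 + 354) = √405 = 9*√5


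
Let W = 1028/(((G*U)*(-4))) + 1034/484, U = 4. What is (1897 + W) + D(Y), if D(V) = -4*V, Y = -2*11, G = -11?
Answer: 87691/44 ≈ 1993.0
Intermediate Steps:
Y = -22
W = 351/44 (W = 1028/((-11*4*(-4))) + 1034/484 = 1028/((-44*(-4))) + 1034*(1/484) = 1028/176 + 47/22 = 1028*(1/176) + 47/22 = 257/44 + 47/22 = 351/44 ≈ 7.9773)
(1897 + W) + D(Y) = (1897 + 351/44) - 4*(-22) = 83819/44 + 88 = 87691/44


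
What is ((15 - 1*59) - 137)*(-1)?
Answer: 181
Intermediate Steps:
((15 - 1*59) - 137)*(-1) = ((15 - 59) - 137)*(-1) = (-44 - 137)*(-1) = -181*(-1) = 181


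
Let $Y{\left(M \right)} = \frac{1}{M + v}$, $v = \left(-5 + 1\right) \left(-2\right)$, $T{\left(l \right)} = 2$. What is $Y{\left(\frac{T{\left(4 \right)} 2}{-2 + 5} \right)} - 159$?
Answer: $- \frac{4449}{28} \approx -158.89$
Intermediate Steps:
$v = 8$ ($v = \left(-4\right) \left(-2\right) = 8$)
$Y{\left(M \right)} = \frac{1}{8 + M}$ ($Y{\left(M \right)} = \frac{1}{M + 8} = \frac{1}{8 + M}$)
$Y{\left(\frac{T{\left(4 \right)} 2}{-2 + 5} \right)} - 159 = \frac{1}{8 + \frac{2 \cdot 2}{-2 + 5}} - 159 = \frac{1}{8 + \frac{4}{3}} - 159 = \frac{1}{\frac{28}{3}} - 159 = \frac{3}{28} - 159 = - \frac{4449}{28}$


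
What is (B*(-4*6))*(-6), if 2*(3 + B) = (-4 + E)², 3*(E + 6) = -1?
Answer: 7256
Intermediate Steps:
E = -19/3 (E = -6 + (⅓)*(-1) = -6 - ⅓ = -19/3 ≈ -6.3333)
B = 907/18 (B = -3 + (-4 - 19/3)²/2 = -3 + (-31/3)²/2 = -3 + (½)*(961/9) = -3 + 961/18 = 907/18 ≈ 50.389)
(B*(-4*6))*(-6) = (907*(-4*6)/18)*(-6) = ((907/18)*(-24))*(-6) = -3628/3*(-6) = 7256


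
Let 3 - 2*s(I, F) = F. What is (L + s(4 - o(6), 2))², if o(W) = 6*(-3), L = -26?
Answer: 2601/4 ≈ 650.25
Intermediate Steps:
o(W) = -18
s(I, F) = 3/2 - F/2
(L + s(4 - o(6), 2))² = (-26 + (3/2 - ½*2))² = (-26 + (3/2 - 1))² = (-26 + ½)² = (-51/2)² = 2601/4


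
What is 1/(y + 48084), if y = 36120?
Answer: 1/84204 ≈ 1.1876e-5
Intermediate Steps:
1/(y + 48084) = 1/(36120 + 48084) = 1/84204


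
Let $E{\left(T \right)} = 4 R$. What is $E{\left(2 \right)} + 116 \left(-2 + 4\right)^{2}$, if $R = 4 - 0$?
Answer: $480$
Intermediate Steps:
$R = 4$ ($R = 4 + 0 = 4$)
$E{\left(T \right)} = 16$ ($E{\left(T \right)} = 4 \cdot 4 = 16$)
$E{\left(2 \right)} + 116 \left(-2 + 4\right)^{2} = 16 + 116 \left(-2 + 4\right)^{2} = 16 + 116 \cdot 2^{2} = 16 + 116 \cdot 4 = 16 + 464 = 480$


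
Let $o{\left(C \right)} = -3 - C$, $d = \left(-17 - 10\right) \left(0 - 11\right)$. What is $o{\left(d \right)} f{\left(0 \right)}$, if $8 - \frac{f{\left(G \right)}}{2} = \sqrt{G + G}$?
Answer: $-4800$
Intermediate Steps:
$d = 297$ ($d = \left(-27\right) \left(-11\right) = 297$)
$f{\left(G \right)} = 16 - 2 \sqrt{2} \sqrt{G}$ ($f{\left(G \right)} = 16 - 2 \sqrt{G + G} = 16 - 2 \sqrt{2 G} = 16 - 2 \sqrt{2} \sqrt{G}$)
$o{\left(d \right)} f{\left(0 \right)} = \left(-3 - 297\right) \left(16 - 2 \sqrt{2} \sqrt{0}\right) = \left(-3 - 297\right) \left(16 - 2 \sqrt{2} \cdot 0\right) = - 300 \left(16 + 0\right) = \left(-300\right) 16 = -4800$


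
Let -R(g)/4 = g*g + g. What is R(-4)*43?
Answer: -2064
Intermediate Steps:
R(g) = -4*g - 4*g² (R(g) = -4*(g*g + g) = -4*(g² + g) = -4*(g + g²) = -4*g - 4*g²)
R(-4)*43 = -4*(-4)*(1 - 4)*43 = -4*(-4)*(-3)*43 = -48*43 = -2064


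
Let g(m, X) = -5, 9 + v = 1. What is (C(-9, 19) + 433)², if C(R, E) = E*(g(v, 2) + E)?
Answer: 488601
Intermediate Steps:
v = -8 (v = -9 + 1 = -8)
C(R, E) = E*(-5 + E)
(C(-9, 19) + 433)² = (19*(-5 + 19) + 433)² = (19*14 + 433)² = (266 + 433)² = 699² = 488601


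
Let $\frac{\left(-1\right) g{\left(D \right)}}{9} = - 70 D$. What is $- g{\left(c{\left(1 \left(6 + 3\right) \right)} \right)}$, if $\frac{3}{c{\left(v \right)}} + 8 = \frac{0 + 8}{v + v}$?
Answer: $\frac{8505}{34} \approx 250.15$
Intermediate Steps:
$c{\left(v \right)} = \frac{3}{-8 + \frac{4}{v}}$ ($c{\left(v \right)} = \frac{3}{-8 + \frac{0 + 8}{v + v}} = \frac{3}{-8 + \frac{8}{2 v}} = \frac{3}{-8 + 8 \frac{1}{2 v}} = \frac{3}{-8 + \frac{4}{v}}$)
$g{\left(D \right)} = 630 D$ ($g{\left(D \right)} = - 9 \left(- 70 D\right) = 630 D$)
$- g{\left(c{\left(1 \left(6 + 3\right) \right)} \right)} = - 630 \left(- \frac{3 \cdot 1 \left(6 + 3\right)}{-4 + 8 \cdot 1 \left(6 + 3\right)}\right) = - 630 \left(- \frac{3 \cdot 1 \cdot 9}{-4 + 8 \cdot 1 \cdot 9}\right) = - 630 \left(\left(-3\right) 9 \frac{1}{-4 + 8 \cdot 9}\right) = - 630 \left(\left(-3\right) 9 \frac{1}{-4 + 72}\right) = - 630 \left(\left(-3\right) 9 \cdot \frac{1}{68}\right) = - \frac{630 \left(-27\right)}{68} = \left(-1\right) \left(- \frac{8505}{34}\right) = \frac{8505}{34}$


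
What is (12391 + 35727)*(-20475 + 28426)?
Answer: 382586218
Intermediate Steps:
(12391 + 35727)*(-20475 + 28426) = 48118*7951 = 382586218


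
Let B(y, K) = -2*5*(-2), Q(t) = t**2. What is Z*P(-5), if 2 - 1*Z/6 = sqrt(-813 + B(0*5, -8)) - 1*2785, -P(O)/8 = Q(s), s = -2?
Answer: -535104 + 192*I*sqrt(793) ≈ -5.351e+5 + 5406.8*I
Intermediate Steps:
B(y, K) = 20 (B(y, K) = -10*(-2) = 20)
P(O) = -32 (P(O) = -8*(-2)**2 = -8*4 = -32)
Z = 16722 - 6*I*sqrt(793) (Z = 12 - 6*(sqrt(-813 + 20) - 1*2785) = 12 - 6*(sqrt(-793) - 2785) = 12 - 6*(I*sqrt(793) - 2785) = 12 - 6*(-2785 + I*sqrt(793)) = 12 + (16710 - 6*I*sqrt(793)) = 16722 - 6*I*sqrt(793) ≈ 16722.0 - 168.96*I)
Z*P(-5) = (16722 - 6*I*sqrt(793))*(-32) = -535104 + 192*I*sqrt(793)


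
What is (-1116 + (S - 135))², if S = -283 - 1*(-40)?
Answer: 2232036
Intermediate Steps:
S = -243 (S = -283 + 40 = -243)
(-1116 + (S - 135))² = (-1116 + (-243 - 135))² = (-1116 - 378)² = (-1494)² = 2232036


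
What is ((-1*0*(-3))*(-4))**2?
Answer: 0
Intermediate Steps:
((-1*0*(-3))*(-4))**2 = ((0*(-3))*(-4))**2 = (0*(-4))**2 = 0**2 = 0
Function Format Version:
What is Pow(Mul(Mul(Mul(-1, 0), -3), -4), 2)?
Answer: 0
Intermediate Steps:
Pow(Mul(Mul(Mul(-1, 0), -3), -4), 2) = Pow(Mul(Mul(0, -3), -4), 2) = Pow(Mul(0, -4), 2) = Pow(0, 2) = 0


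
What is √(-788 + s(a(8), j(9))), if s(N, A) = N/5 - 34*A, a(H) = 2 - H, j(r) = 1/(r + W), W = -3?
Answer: I*√178845/15 ≈ 28.193*I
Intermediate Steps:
j(r) = 1/(-3 + r) (j(r) = 1/(r - 3) = 1/(-3 + r))
s(N, A) = -34*A + N/5 (s(N, A) = N/5 - 34*A = -34*A + N/5)
√(-788 + s(a(8), j(9))) = √(-788 + (-34/(-3 + 9) + (2 - 1*8)/5)) = √(-788 + (-34/6 + (2 - 8)/5)) = √(-788 + (-34*⅙ + (⅕)*(-6))) = √(-788 + (-17/3 - 6/5)) = √(-788 - 103/15) = √(-11923/15) = I*√178845/15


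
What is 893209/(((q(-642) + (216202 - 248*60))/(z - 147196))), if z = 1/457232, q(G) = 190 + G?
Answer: -1134252764950763/1732909280 ≈ -6.5454e+5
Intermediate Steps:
z = 1/457232 ≈ 2.1871e-6
893209/(((q(-642) + (216202 - 248*60))/(z - 147196))) = 893209/((((190 - 642) + (216202 - 248*60))/(1/457232 - 147196))) = 893209/(((-452 + (216202 - 14880))/(-67302721471/457232))) = 893209/(((-452 + 201322)*(-457232/67302721471))) = 893209/((200870*(-457232/67302721471))) = 893209/(-91844191840/67302721471) = 893209*(-67302721471/91844191840) = -1134252764950763/1732909280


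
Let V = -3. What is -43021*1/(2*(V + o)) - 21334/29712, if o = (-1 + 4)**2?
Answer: -53270665/14856 ≈ -3585.8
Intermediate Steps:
o = 9 (o = 3**2 = 9)
-43021*1/(2*(V + o)) - 21334/29712 = -43021*1/(2*(-3 + 9)) - 21334/29712 = -43021/(2*6) - 21334*1/29712 = -43021/12 - 10667/14856 = -53270665/14856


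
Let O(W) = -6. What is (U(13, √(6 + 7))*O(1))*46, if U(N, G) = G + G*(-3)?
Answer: 552*√13 ≈ 1990.3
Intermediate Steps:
U(N, G) = -2*G (U(N, G) = G - 3*G = -2*G)
(U(13, √(6 + 7))*O(1))*46 = (-2*√(6 + 7)*(-6))*46 = (-2*√13*(-6))*46 = (12*√13)*46 = 552*√13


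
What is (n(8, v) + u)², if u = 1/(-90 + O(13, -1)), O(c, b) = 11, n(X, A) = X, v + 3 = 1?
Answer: 398161/6241 ≈ 63.798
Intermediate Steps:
v = -2 (v = -3 + 1 = -2)
u = -1/79 (u = 1/(-90 + 11) = 1/(-79) = -1/79 ≈ -0.012658)
(n(8, v) + u)² = (8 - 1/79)² = (631/79)² = 398161/6241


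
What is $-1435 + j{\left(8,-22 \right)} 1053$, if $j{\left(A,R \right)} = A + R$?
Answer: $-16177$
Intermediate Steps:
$-1435 + j{\left(8,-22 \right)} 1053 = -1435 + \left(8 - 22\right) 1053 = -1435 - 14742 = -16177$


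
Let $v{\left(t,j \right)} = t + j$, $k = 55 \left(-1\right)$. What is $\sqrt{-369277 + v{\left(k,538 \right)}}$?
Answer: $i \sqrt{368794} \approx 607.28 i$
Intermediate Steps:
$k = -55$
$v{\left(t,j \right)} = j + t$
$\sqrt{-369277 + v{\left(k,538 \right)}} = \sqrt{-369277 + \left(538 - 55\right)} = \sqrt{-369277 + 483} = \sqrt{-368794} = i \sqrt{368794}$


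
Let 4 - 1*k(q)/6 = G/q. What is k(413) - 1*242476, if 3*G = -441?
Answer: -14304542/59 ≈ -2.4245e+5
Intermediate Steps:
G = -147 (G = (⅓)*(-441) = -147)
k(q) = 24 + 882/q (k(q) = 24 - (-882)/q = 24 + 882/q)
k(413) - 1*242476 = (24 + 882/413) - 1*242476 = (24 + 882*(1/413)) - 242476 = (24 + 126/59) - 242476 = 1542/59 - 242476 = -14304542/59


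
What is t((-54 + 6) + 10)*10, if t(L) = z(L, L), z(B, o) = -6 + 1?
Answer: -50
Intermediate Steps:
z(B, o) = -5
t(L) = -5
t((-54 + 6) + 10)*10 = -5*10 = -50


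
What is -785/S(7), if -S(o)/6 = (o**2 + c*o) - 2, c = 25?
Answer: 785/1332 ≈ 0.58934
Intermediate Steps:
S(o) = 12 - 150*o - 6*o**2 (S(o) = -6*((o**2 + 25*o) - 2) = -6*(-2 + o**2 + 25*o) = 12 - 150*o - 6*o**2)
-785/S(7) = -785/(12 - 150*7 - 6*7**2) = -785/(12 - 1050 - 6*49) = -785/(12 - 1050 - 294) = -785/(-1332) = -785*(-1/1332) = 785/1332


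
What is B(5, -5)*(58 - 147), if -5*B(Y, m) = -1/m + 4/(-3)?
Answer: -1513/75 ≈ -20.173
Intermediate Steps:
B(Y, m) = 4/15 + 1/(5*m) (B(Y, m) = -(-1/m + 4/(-3))/5 = -(-1/m + 4*(-⅓))/5 = -(-1/m - 4/3)/5 = -(-4/3 - 1/m)/5 = 4/15 + 1/(5*m))
B(5, -5)*(58 - 147) = ((1/15)*(3 + 4*(-5))/(-5))*(58 - 147) = ((1/15)*(-⅕)*(3 - 20))*(-89) = ((1/15)*(-⅕)*(-17))*(-89) = (17/75)*(-89) = -1513/75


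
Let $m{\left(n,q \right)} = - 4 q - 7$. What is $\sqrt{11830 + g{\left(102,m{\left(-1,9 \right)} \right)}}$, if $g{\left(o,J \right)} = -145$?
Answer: $\sqrt{11685} \approx 108.1$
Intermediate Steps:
$m{\left(n,q \right)} = -7 - 4 q$
$\sqrt{11830 + g{\left(102,m{\left(-1,9 \right)} \right)}} = \sqrt{11830 - 145} = \sqrt{11685}$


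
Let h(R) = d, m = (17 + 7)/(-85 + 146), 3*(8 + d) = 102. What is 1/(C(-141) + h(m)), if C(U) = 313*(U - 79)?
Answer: -1/68834 ≈ -1.4528e-5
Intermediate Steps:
C(U) = -24727 + 313*U (C(U) = 313*(-79 + U) = -24727 + 313*U)
d = 26 (d = -8 + (1/3)*102 = -8 + 34 = 26)
m = 24/61 ≈ 0.39344
h(R) = 26
1/(C(-141) + h(m)) = 1/((-24727 + 313*(-141)) + 26) = 1/((-24727 - 44133) + 26) = 1/(-68860 + 26) = 1/(-68834) = -1/68834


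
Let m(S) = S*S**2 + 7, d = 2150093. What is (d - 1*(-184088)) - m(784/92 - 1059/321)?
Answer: 34788969330963017/14905098181 ≈ 2.3340e+6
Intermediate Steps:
m(S) = 7 + S**3 (m(S) = S**3 + 7 = 7 + S**3)
(d - 1*(-184088)) - m(784/92 - 1059/321) = (2150093 - 1*(-184088)) - (7 + (784/92 - 1059/321)**3) = (2150093 + 184088) - (7 + (784*(1/92) - 1059*1/321)**3) = 2334181 - (7 + (196/23 - 353/107)**3) = 2334181 - (7 + (12853/2461)**3) = 2334181 - (7 + 2123310574477/14905098181) = 2334181 - 1*2227646261744/14905098181 = 2334181 - 2227646261744/14905098181 = 34788969330963017/14905098181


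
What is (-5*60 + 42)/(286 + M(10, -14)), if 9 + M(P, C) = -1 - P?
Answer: -129/133 ≈ -0.96992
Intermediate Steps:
M(P, C) = -10 - P (M(P, C) = -9 + (-1 - P) = -10 - P)
(-5*60 + 42)/(286 + M(10, -14)) = (-5*60 + 42)/(286 + (-10 - 1*10)) = (-300 + 42)/(286 + (-10 - 10)) = -258/(286 - 20) = -258/266 = -258*1/266 = -129/133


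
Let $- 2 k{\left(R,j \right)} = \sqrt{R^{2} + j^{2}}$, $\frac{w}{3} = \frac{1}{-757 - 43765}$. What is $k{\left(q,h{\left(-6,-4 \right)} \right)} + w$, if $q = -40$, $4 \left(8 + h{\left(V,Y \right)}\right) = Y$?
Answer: $- \frac{456352}{22261} \approx -20.5$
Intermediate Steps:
$h{\left(V,Y \right)} = -8 + \frac{Y}{4}$
$w = - \frac{3}{44522}$ ($w = \frac{3}{-757 - 43765} = \frac{3}{-44522} = 3 \left(- \frac{1}{44522}\right) = - \frac{3}{44522} \approx -6.7382 \cdot 10^{-5}$)
$k{\left(R,j \right)} = - \frac{\sqrt{R^{2} + j^{2}}}{2}$
$k{\left(q,h{\left(-6,-4 \right)} \right)} + w = - \frac{\sqrt{\left(-40\right)^{2} + \left(-8 + \frac{1}{4} \left(-4\right)\right)^{2}}}{2} - \frac{3}{44522} = - \frac{\sqrt{1600 + \left(-8 - 1\right)^{2}}}{2} - \frac{3}{44522} = - \frac{\sqrt{1600 + \left(-9\right)^{2}}}{2} - \frac{3}{44522} = - \frac{\sqrt{1600 + 81}}{2} - \frac{3}{44522} = - \frac{\sqrt{1681}}{2} - \frac{3}{44522} = \left(- \frac{1}{2}\right) 41 - \frac{3}{44522} = - \frac{41}{2} - \frac{3}{44522} = - \frac{456352}{22261}$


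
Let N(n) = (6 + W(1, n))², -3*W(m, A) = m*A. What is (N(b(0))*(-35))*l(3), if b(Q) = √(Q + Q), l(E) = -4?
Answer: 5040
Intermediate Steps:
W(m, A) = -A*m/3 (W(m, A) = -m*A/3 = -A*m/3)
b(Q) = √2*√Q (b(Q) = √(2*Q) = √2*√Q)
N(n) = (6 - n/3)² (N(n) = (6 - ⅓*n*1)² = (6 - n/3)²)
(N(b(0))*(-35))*l(3) = (((-18 + √2*√0)²/9)*(-35))*(-4) = (((-18 + √2*0)²/9)*(-35))*(-4) = (((-18 + 0)²/9)*(-35))*(-4) = (((⅑)*(-18)²)*(-35))*(-4) = (((⅑)*324)*(-35))*(-4) = (36*(-35))*(-4) = -1260*(-4) = 5040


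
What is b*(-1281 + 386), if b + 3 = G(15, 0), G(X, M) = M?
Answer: 2685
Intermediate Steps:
b = -3 (b = -3 + 0 = -3)
b*(-1281 + 386) = -3*(-1281 + 386) = -3*(-895) = 2685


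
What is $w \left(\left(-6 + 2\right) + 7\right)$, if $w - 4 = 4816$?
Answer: $14460$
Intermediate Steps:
$w = 4820$ ($w = 4 + 4816 = 4820$)
$w \left(\left(-6 + 2\right) + 7\right) = 4820 \left(\left(-6 + 2\right) + 7\right) = 4820 \left(-4 + 7\right) = 4820 \cdot 3 = 14460$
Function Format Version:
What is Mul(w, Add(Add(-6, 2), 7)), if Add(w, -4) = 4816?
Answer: 14460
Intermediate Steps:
w = 4820 (w = Add(4, 4816) = 4820)
Mul(w, Add(Add(-6, 2), 7)) = Mul(4820, Add(Add(-6, 2), 7)) = Mul(4820, Add(-4, 7)) = Mul(4820, 3) = 14460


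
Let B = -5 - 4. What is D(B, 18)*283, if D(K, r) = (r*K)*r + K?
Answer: -827775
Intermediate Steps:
B = -9
D(K, r) = K + K*r² (D(K, r) = (K*r)*r + K = K*r² + K = K + K*r²)
D(B, 18)*283 = -9*(1 + 18²)*283 = -9*(1 + 324)*283 = -9*325*283 = -2925*283 = -827775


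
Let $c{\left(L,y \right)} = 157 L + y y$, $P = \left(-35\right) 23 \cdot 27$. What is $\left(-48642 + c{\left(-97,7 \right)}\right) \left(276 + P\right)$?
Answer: $1369556298$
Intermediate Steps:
$P = -21735$ ($P = \left(-805\right) 27 = -21735$)
$c{\left(L,y \right)} = y^{2} + 157 L$ ($c{\left(L,y \right)} = 157 L + y^{2} = y^{2} + 157 L$)
$\left(-48642 + c{\left(-97,7 \right)}\right) \left(276 + P\right) = \left(-48642 + \left(7^{2} + 157 \left(-97\right)\right)\right) \left(276 - 21735\right) = \left(-48642 + \left(49 - 15229\right)\right) \left(-21459\right) = \left(-48642 - 15180\right) \left(-21459\right) = \left(-63822\right) \left(-21459\right) = 1369556298$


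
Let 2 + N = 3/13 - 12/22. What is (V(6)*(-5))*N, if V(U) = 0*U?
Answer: 0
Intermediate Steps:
N = -331/143 (N = -2 + (3/13 - 12/22) = -2 + (3*(1/13) - 12*1/22) = -2 + (3/13 - 6/11) = -2 - 45/143 = -331/143 ≈ -2.3147)
V(U) = 0
(V(6)*(-5))*N = (0*(-5))*(-331/143) = 0*(-331/143) = 0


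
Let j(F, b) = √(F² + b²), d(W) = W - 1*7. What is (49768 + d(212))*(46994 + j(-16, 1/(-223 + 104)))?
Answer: 2348431162 + 7139*√3625217/17 ≈ 2.3492e+9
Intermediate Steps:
d(W) = -7 + W (d(W) = W - 7 = -7 + W)
(49768 + d(212))*(46994 + j(-16, 1/(-223 + 104))) = (49768 + (-7 + 212))*(46994 + √((-16)² + (1/(-223 + 104))²)) = (49768 + 205)*(46994 + √(256 + (1/(-119))²)) = 49973*(46994 + √(256 + (-1/119)²)) = 49973*(46994 + √(256 + 1/14161)) = 49973*(46994 + √(3625217/14161)) = 49973*(46994 + √3625217/119) = 2348431162 + 7139*√3625217/17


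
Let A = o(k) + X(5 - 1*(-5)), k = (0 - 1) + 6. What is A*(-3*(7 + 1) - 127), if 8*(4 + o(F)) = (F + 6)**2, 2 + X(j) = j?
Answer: -23103/8 ≈ -2887.9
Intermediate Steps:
X(j) = -2 + j
k = 5 (k = -1 + 6 = 5)
o(F) = -4 + (6 + F)**2/8 (o(F) = -4 + (F + 6)**2/8 = -4 + (6 + F)**2/8)
A = 153/8 (A = (-4 + (6 + 5)**2/8) + (-2 + (5 - 1*(-5))) = (-4 + (1/8)*11**2) + (-2 + (5 + 5)) = (-4 + (1/8)*121) + (-2 + 10) = (-4 + 121/8) + 8 = 89/8 + 8 = 153/8 ≈ 19.125)
A*(-3*(7 + 1) - 127) = 153*(-3*(7 + 1) - 127)/8 = 153*(-3*8 - 127)/8 = 153*(-24 - 127)/8 = (153/8)*(-151) = -23103/8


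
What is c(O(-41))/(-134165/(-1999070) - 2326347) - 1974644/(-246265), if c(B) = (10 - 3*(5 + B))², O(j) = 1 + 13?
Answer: 367282175420481222/45810514394999125 ≈ 8.0174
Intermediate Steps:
O(j) = 14
c(B) = (-5 - 3*B)² (c(B) = (10 + (-15 - 3*B))² = (-5 - 3*B)²)
c(O(-41))/(-134165/(-1999070) - 2326347) - 1974644/(-246265) = (5 + 3*14)²/(-134165/(-1999070) - 2326347) - 1974644/(-246265) = (5 + 42)²/(-134165*(-1/1999070) - 2326347) - 1974644*(-1/246265) = 47²/(26833/399814 - 2326347) + 1974644/246265 = 2209/(-930106072625/399814) + 1974644/246265 = 2209*(-399814/930106072625) + 1974644/246265 = -883189126/930106072625 + 1974644/246265 = 367282175420481222/45810514394999125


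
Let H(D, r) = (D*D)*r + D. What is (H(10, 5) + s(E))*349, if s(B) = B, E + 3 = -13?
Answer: 172406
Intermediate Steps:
E = -16 (E = -3 - 13 = -16)
H(D, r) = D + r*D² (H(D, r) = D²*r + D = r*D² + D = D + r*D²)
(H(10, 5) + s(E))*349 = (10*(1 + 10*5) - 16)*349 = (10*(1 + 50) - 16)*349 = (10*51 - 16)*349 = (510 - 16)*349 = 494*349 = 172406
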